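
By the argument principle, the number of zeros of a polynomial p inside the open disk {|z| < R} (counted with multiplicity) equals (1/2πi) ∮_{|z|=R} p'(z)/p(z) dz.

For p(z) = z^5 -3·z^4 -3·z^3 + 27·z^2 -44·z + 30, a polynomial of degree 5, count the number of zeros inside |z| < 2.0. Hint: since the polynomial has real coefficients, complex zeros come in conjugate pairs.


The zeros of p are: (1 + 1i), (1 - 1i), -3, (2 + 1i), (2 - 1i).
Their magnitudes are: 1.414, 1.414, 3, 2.236, 2.236.
Zeros with |z| < R = 2.0: (1 + 1i), (1 - 1i).
Count = 2.
By the argument principle, (1/2πi) ∮_{|z|=R} p'(z)/p(z) dz equals exactly this count.

Number of zeros inside |z| < 2.0: 2.


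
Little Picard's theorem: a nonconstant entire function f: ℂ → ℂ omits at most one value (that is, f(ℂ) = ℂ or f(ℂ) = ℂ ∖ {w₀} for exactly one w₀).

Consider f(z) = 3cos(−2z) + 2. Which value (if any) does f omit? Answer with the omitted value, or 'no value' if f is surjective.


Little Picard bounds the complement of f(ℂ) to at most one point.
cos is entire and surjective onto ℂ: for every w ∈ ℂ, cos(ζ) = w has a solution ζ ∈ ℂ (e.g., via the complex inverse arccos). With ζ = −2z this gives z = ζ/(-2). Then 3·cos(−2z) takes every value in 3·ℂ = ℂ, and adding 2 is a bijection of ℂ. So f is surjective and omits no value. (Note: only on the real line is cos bounded by [−1, 1].)

Omitted value: no value.


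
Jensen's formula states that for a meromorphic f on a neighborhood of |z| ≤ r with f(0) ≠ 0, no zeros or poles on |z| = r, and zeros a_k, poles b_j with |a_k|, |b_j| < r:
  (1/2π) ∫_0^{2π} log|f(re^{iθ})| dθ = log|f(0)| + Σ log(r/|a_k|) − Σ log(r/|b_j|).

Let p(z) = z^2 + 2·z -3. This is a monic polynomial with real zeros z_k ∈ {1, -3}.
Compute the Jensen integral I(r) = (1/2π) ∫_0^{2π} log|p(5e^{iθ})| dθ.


Zeros: -3, 1; r = 5.
Inside |z| < r: -3, 1. Outside (|z| ≥ r): ∅.
p(0) = -3, so log|p(0)| = log(3) = 1.0986.
Apply Jensen: I(r) = log|p(0)| + Σ_k log(r/|z_k|), summed over zeros inside |z| < r.
  log(r/|z_k|) for z_k = 1: log(5/1) = 1.6094
  log(r/|z_k|) for z_k = -3: log(5/3) = 0.5108
Sum over inside zeros: 2.1203.
I(r) = log|p(0)| + (inside sum) = 1.0986 + 2.1203 = 3.2189.
Closed form (all zeros inside, monic): I(r) = n·log(r) = 2·log(5) = 3.2189. ✓

I(r) ≈ 3.2189.


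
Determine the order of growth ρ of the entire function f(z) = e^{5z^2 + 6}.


|e^{5z^2 + 6}| = e^{Re(5·z^2) + 6} ≤ e^{5|z|^2 + 6} = e^{5r^2 + 6} on |z| = r, so ρ ≤ 2. Choosing z on |z|=r so that 5·z^2 is real positive (always possible by picking arg z appropriately) gives |f(z)| = e^{5r^2 + 6}, matching the bound. The additive constant 6 does not affect log log M(r) ~ 2·log r. Hence ρ = 2.
Therefore ρ = 2.

Order ρ = 2.


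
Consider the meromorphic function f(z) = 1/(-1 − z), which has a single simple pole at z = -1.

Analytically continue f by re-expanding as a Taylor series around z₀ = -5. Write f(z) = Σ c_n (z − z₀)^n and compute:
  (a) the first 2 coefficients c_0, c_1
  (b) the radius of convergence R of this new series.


Let w = z − z₀, so z = z₀ + w.
Then -1 − z = -1 − (z₀ + w) = (-1 − z₀) − w = 4 − w.
f(z) = 1/(4 − w) = (1/(4)) · 1/(1 − w/(4)) = Σ_{n≥0} w^n / (4)^(n+1).
So c_n = 1/(4)^(n+1):
  c_0 = 1/(4)^1 = 1/4.
  c_1 = 1/(4)^2 = 1/16.
The series is valid for |w/d| < 1, i.e. |z − z₀| < |d|.
Radius of convergence: R = |-1 − z₀| = |4| = 4 (distance from z₀ to the singularity z = -1).

c_0 = 1/4, c_1 = 1/16; R = 4.


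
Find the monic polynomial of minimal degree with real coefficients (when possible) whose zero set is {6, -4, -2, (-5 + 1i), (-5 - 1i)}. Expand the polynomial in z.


The polynomial is p(z) = ∏_{α ∈ S} (z − α), where S = {6, -4, -2, (-5 + 1i), (-5 - 1i)}.
Expanding the product yields: p(z) = z^5 + 10·z^4 -2·z^3 -328·z^2 -1208·z -1248.
Note conjugate pairs combine to real quadratics: (z − (-5+1i))(z − (-5−1i)) = z² + 10z + 26.
The resulting polynomial has degree 5 and real coefficients as required.

p(z) = z^5 + 10·z^4 -2·z^3 -328·z^2 -1208·z -1248.


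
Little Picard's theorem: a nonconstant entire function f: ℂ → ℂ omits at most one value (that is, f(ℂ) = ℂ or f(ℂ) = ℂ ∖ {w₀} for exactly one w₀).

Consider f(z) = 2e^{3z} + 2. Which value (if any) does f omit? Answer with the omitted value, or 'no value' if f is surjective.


Little Picard bounds the complement of f(ℂ) to at most one point.
e^{3z} is never zero on ℂ, so 2·e^{3z} takes every value in ℂ ∖ {0}. Adding 2 shifts the range to ℂ ∖ {2}. Thus f omits exactly the value 2.

Omitted value: 2.


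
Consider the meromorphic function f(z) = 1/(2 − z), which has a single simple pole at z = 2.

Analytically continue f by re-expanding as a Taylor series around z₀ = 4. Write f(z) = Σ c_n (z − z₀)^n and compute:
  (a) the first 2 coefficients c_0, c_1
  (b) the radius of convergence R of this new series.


Let w = z − z₀, so z = z₀ + w.
Then 2 − z = 2 − (z₀ + w) = (2 − z₀) − w = -2 − w.
f(z) = 1/(-2 − w) = (1/(-2)) · 1/(1 − w/(-2)) = Σ_{n≥0} w^n / (-2)^(n+1).
So c_n = 1/(-2)^(n+1):
  c_0 = 1/(-2)^1 = -1/2.
  c_1 = 1/(-2)^2 = 1/4.
The series is valid for |w/d| < 1, i.e. |z − z₀| < |d|.
Radius of convergence: R = |2 − z₀| = |-2| = 2 (distance from z₀ to the singularity z = 2).

c_0 = -1/2, c_1 = 1/4; R = 2.


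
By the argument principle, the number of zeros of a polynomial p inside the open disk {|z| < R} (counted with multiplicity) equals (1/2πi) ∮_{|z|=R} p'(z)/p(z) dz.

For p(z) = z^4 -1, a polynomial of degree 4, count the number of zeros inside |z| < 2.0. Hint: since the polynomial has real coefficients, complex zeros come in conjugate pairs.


The zeros of p are: 1, (0 + 1i), (0 - 1i), -1.
Their magnitudes are: 1, 1, 1, 1.
Zeros with |z| < R = 2.0: 1, (0 + 1i), (0 - 1i), -1.
Count = 4.
By the argument principle, (1/2πi) ∮_{|z|=R} p'(z)/p(z) dz equals exactly this count.

Number of zeros inside |z| < 2.0: 4.


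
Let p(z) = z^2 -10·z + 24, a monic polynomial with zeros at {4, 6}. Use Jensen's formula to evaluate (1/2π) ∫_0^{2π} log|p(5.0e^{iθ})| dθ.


Zeros: 4, 6; r = 5.0.
Inside |z| < r: 4. Outside (|z| ≥ r): 6.
p(0) = 24, so log|p(0)| = log(24) = 3.1781.
Apply Jensen: I(r) = log|p(0)| + Σ_k log(r/|z_k|), summed over zeros inside |z| < r.
  log(r/|z_k|) for z_k = 4: log(5.0/4) = 0.2231
  Outside zeros (6) contribute nothing to the Jensen sum.
Sum over inside zeros: 0.2231.
I(r) = log|p(0)| + (inside sum) = 3.1781 + 0.2231 = 3.4012.
Note: since some zeros are outside |z| ≤ r, the simplified n·log(r) form does NOT apply — only the inside zeros contribute.

I(r) ≈ 3.4012.


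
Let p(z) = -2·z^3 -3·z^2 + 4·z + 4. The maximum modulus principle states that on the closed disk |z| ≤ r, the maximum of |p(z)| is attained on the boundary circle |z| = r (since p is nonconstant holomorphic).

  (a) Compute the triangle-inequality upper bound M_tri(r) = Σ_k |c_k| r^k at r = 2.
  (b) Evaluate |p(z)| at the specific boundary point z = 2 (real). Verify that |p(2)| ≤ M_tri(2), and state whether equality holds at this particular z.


Coefficients: c_0 = 4, c_1 = 4, c_2 = -3, c_3 = -2. Radius r = 2.
Part (a). Triangle bound: M_tri(r) = Σ_k |c_k| r^k
  = |4|·2^0 + |4|·2^1 + |-3|·2^2 + |-2|·2^3
  = 4 + 8 + 12 + 16 = 40.
This bounds M(r) := max_{|z|=r} |p(z)| from above; equality holds iff all terms c_k z^k can be made to align in phase at a single z on |z|=r.
Part (b). At z = 2 (real, on the circle |z| = r):
  p(2) = (4)·2^0 + (4)·2^1 + (-3)·2^2 + (-2)·2^3 = -16.
  |p(2)| = 16.
Check: |p(2)| = 16 ≤ 40 = M_tri(2). ✓ Equality does not hold at z = 2 (the coefficients have mixed signs, so the terms do not all align in phase there).

M_tri(2) = 40; |p(2)| = 16; equality at z=2: no.


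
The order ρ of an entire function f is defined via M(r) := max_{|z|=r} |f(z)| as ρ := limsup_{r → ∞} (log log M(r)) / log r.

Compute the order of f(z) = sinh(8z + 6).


sinh(w) is a linear combination of e^{iw} and e^{−iw} (or e^w, e^{−w} in the hyperbolic case), so |sinh(w)| ≤ e^{|w|}. With w = 8z + 6, |w| ≤ 8|z| + 6 = 8r + 6 on |z| = r, giving M(r) ≤ e^{8r + 6}, so ρ ≤ 1. On a suitable ray (z = it for sin/cos; z = t for sinh/cosh, t real → ∞), |sinh(8z + 6)| grows like e^{8|t|}/2, so ρ ≥ 1. Hence ρ = 1.
Therefore ρ = 1.

Order ρ = 1.


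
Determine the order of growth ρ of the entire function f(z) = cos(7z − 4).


cos(w) is a linear combination of e^{iw} and e^{−iw} (or e^w, e^{−w} in the hyperbolic case), so |cos(w)| ≤ e^{|w|}. With w = 7z − 4, |w| ≤ 7|z| + 4 = 7r + 4 on |z| = r, giving M(r) ≤ e^{7r + 4}, so ρ ≤ 1. On a suitable ray (z = it for sin/cos; z = t for sinh/cosh, t real → ∞), |cos(7z − 4)| grows like e^{7|t|}/2, so ρ ≥ 1. Hence ρ = 1.
Therefore ρ = 1.

Order ρ = 1.


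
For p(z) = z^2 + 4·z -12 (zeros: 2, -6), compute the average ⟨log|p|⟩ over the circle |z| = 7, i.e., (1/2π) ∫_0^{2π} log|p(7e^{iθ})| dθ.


Zeros: -6, 2; r = 7.
Inside |z| < r: -6, 2. Outside (|z| ≥ r): ∅.
p(0) = -12, so log|p(0)| = log(12) = 2.4849.
Apply Jensen: I(r) = log|p(0)| + Σ_k log(r/|z_k|), summed over zeros inside |z| < r.
  log(r/|z_k|) for z_k = 2: log(7/2) = 1.2528
  log(r/|z_k|) for z_k = -6: log(7/6) = 0.1542
Sum over inside zeros: 1.4069.
I(r) = log|p(0)| + (inside sum) = 2.4849 + 1.4069 = 3.8918.
Closed form (all zeros inside, monic): I(r) = n·log(r) = 2·log(7) = 3.8918. ✓

I(r) ≈ 3.8918.


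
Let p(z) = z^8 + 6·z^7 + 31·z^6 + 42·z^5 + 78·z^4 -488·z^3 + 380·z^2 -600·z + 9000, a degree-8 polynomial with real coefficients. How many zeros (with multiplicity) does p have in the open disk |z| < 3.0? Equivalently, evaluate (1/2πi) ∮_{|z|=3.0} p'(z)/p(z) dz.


The zeros of p are: (-3 + 3i), (-3 - 3i), (2 + 1i), (2 - 1i), (-1 + 3i), (-1 - 3i), (-1 + 3i), (-1 - 3i).
Their magnitudes are: 4.243, 4.243, 2.236, 2.236, 3.162, 3.162, 3.162, 3.162.
Zeros with |z| < R = 3.0: (2 + 1i), (2 - 1i).
Count = 2.
By the argument principle, (1/2πi) ∮_{|z|=R} p'(z)/p(z) dz equals exactly this count.

Number of zeros inside |z| < 3.0: 2.


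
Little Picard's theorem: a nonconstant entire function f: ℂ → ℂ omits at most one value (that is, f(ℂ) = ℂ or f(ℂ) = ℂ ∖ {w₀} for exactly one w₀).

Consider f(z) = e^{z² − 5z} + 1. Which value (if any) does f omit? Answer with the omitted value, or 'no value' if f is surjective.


Little Picard bounds the complement of f(ℂ) to at most one point.
The exponent g(z) = z² − 5z is a nonconstant polynomial, hence surjective onto ℂ. So e^{g(z)} takes every value in {e^w : w ∈ ℂ} = ℂ ∖ {0}. Adding 1 shifts the range to ℂ ∖ {1}. f omits exactly 1.

Omitted value: 1.


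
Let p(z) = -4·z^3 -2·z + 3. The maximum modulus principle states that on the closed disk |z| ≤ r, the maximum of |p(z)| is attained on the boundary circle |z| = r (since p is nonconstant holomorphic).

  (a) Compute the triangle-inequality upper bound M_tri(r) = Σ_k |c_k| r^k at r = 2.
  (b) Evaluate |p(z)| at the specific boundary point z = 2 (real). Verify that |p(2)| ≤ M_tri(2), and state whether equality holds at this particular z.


Coefficients: c_0 = 3, c_1 = -2, c_2 = 0, c_3 = -4. Radius r = 2.
Part (a). Triangle bound: M_tri(r) = Σ_k |c_k| r^k
  = |3|·2^0 + |-2|·2^1 + |0|·2^2 + |-4|·2^3
  = 3 + 4 + 0 + 32 = 39.
This bounds M(r) := max_{|z|=r} |p(z)| from above; equality holds iff all terms c_k z^k can be made to align in phase at a single z on |z|=r.
Part (b). At z = 2 (real, on the circle |z| = r):
  p(2) = (3)·2^0 + (-2)·2^1 + (0)·2^2 + (-4)·2^3 = -33.
  |p(2)| = 33.
Check: |p(2)| = 33 ≤ 39 = M_tri(2). ✓ Equality does not hold at z = 2 (the coefficients have mixed signs, so the terms do not all align in phase there).

M_tri(2) = 39; |p(2)| = 33; equality at z=2: no.


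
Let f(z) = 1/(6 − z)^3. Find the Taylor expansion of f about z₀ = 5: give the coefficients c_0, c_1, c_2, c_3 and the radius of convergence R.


Let w = z − z₀, so z = z₀ + w.
Then 6 − z = 6 − (z₀ + w) = (6 − z₀) − w = 1 − w.
f(z) = 1/(1 − w)^3 = (1/(1)^3) · (1 − w/(1))^{−3}.
By the binomial series (1−u)^{−3} = Σ_{n≥0} C(n+2, 2) u^n for |u|<1, with u = w/(1):
  c_n = C(n+2, 2) / (1)^(n+3).
  c_0 = 1/(1)^3 = 1.
  c_1 = 3/(1)^4 = 3.
  c_2 = 6/(1)^5 = 6.
  c_3 = 10/(1)^6 = 10.
The series is valid for |w/d| < 1, i.e. |z − z₀| < |d|.
Radius of convergence: R = |6 − z₀| = |1| = 1 (distance from z₀ to the singularity z = 6).

c_0 = 1, c_1 = 3, c_2 = 6, c_3 = 10; R = 1.


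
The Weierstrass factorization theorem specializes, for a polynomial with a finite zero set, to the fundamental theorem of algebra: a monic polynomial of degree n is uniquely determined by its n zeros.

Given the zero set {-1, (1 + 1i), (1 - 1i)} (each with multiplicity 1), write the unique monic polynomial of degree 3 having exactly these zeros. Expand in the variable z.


The polynomial is p(z) = ∏_{α ∈ S} (z − α), where S = {-1, (1 + 1i), (1 - 1i)}.
Expanding the product yields: p(z) = z^3 -z^2 + 2.
Note conjugate pairs combine to real quadratics: (z − (1+1i))(z − (1−1i)) = z² − 2z + 2.
The resulting polynomial has degree 3 and real coefficients as required.

p(z) = z^3 -z^2 + 2.


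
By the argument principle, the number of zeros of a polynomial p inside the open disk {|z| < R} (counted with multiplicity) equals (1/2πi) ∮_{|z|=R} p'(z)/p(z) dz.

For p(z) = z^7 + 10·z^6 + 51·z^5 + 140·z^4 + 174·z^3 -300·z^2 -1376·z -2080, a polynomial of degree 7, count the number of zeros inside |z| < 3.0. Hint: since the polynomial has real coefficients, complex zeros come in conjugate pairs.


The zeros of p are: 2, (-1 + 3i), (-1 - 3i), (-3 + 2i), (-3 - 2i), (-2 + 2i), (-2 - 2i).
Their magnitudes are: 2, 3.162, 3.162, 3.606, 3.606, 2.828, 2.828.
Zeros with |z| < R = 3.0: 2, (-2 + 2i), (-2 - 2i).
Count = 3.
By the argument principle, (1/2πi) ∮_{|z|=R} p'(z)/p(z) dz equals exactly this count.

Number of zeros inside |z| < 3.0: 3.


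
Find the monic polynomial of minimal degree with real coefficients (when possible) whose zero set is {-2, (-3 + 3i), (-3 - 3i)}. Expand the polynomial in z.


The polynomial is p(z) = ∏_{α ∈ S} (z − α), where S = {-2, (-3 + 3i), (-3 - 3i)}.
Expanding the product yields: p(z) = z^3 + 8·z^2 + 30·z + 36.
Note conjugate pairs combine to real quadratics: (z − (-3+3i))(z − (-3−3i)) = z² + 6z + 18.
The resulting polynomial has degree 3 and real coefficients as required.

p(z) = z^3 + 8·z^2 + 30·z + 36.


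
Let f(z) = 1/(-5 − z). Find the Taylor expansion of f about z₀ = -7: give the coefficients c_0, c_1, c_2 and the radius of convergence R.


Let w = z − z₀, so z = z₀ + w.
Then -5 − z = -5 − (z₀ + w) = (-5 − z₀) − w = 2 − w.
f(z) = 1/(2 − w) = (1/(2)) · 1/(1 − w/(2)) = Σ_{n≥0} w^n / (2)^(n+1).
So c_n = 1/(2)^(n+1):
  c_0 = 1/(2)^1 = 1/2.
  c_1 = 1/(2)^2 = 1/4.
  c_2 = 1/(2)^3 = 1/8.
The series is valid for |w/d| < 1, i.e. |z − z₀| < |d|.
Radius of convergence: R = |-5 − z₀| = |2| = 2 (distance from z₀ to the singularity z = -5).

c_0 = 1/2, c_1 = 1/4, c_2 = 1/8; R = 2.


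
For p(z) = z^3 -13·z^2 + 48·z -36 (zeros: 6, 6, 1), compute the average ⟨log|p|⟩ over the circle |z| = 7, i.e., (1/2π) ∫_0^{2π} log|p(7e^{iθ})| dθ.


Zeros: 1, 6, 6; r = 7.
Inside |z| < r: 1, 6, 6. Outside (|z| ≥ r): ∅.
p(0) = -36, so log|p(0)| = log(36) = 3.5835.
Apply Jensen: I(r) = log|p(0)| + Σ_k log(r/|z_k|), summed over zeros inside |z| < r.
  log(r/|z_k|) for z_k = 6: log(7/6) = 0.1542
  log(r/|z_k|) for z_k = 6: log(7/6) = 0.1542
  log(r/|z_k|) for z_k = 1: log(7/1) = 1.9459
Sum over inside zeros: 2.2542.
I(r) = log|p(0)| + (inside sum) = 3.5835 + 2.2542 = 5.8377.
Closed form (all zeros inside, monic): I(r) = n·log(r) = 3·log(7) = 5.8377. ✓

I(r) ≈ 5.8377.


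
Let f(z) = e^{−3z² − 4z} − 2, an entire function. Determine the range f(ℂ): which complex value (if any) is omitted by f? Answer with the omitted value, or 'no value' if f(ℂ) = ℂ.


Little Picard bounds the complement of f(ℂ) to at most one point.
The exponent g(z) = −3z² − 4z is a nonconstant polynomial, hence surjective onto ℂ. So e^{g(z)} takes every value in {e^w : w ∈ ℂ} = ℂ ∖ {0}. Adding -2 shifts the range to ℂ ∖ {-2}. f omits exactly -2.

Omitted value: -2.


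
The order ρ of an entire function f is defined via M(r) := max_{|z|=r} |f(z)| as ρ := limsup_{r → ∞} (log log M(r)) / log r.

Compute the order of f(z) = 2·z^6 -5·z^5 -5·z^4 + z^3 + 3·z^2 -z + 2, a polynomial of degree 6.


|f(z)| ≤ Σ|c_k|·r^k = O(r^6) as r → ∞. Polynomial growth is O(e^{r^ε}) for every ε > 0 (since r^6/e^{r^ε} → 0), so ρ ≤ ε for all ε > 0, i.e. ρ = 0. Every nonconstant polynomial has order 0.
Therefore ρ = 0.

Order ρ = 0.


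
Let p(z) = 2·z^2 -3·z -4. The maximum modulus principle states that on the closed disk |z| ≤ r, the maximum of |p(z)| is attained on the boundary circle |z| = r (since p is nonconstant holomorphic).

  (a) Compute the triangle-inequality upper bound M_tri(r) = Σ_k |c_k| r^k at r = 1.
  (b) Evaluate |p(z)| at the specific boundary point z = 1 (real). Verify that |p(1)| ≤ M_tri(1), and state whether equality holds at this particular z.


Coefficients: c_0 = -4, c_1 = -3, c_2 = 2. Radius r = 1.
Part (a). Triangle bound: M_tri(r) = Σ_k |c_k| r^k
  = |-4|·1^0 + |-3|·1^1 + |2|·1^2
  = 4 + 3 + 2 = 9.
This bounds M(r) := max_{|z|=r} |p(z)| from above; equality holds iff all terms c_k z^k can be made to align in phase at a single z on |z|=r.
Part (b). At z = 1 (real, on the circle |z| = r):
  p(1) = (-4)·1^0 + (-3)·1^1 + (2)·1^2 = -5.
  |p(1)| = 5.
Check: |p(1)| = 5 ≤ 9 = M_tri(1). ✓ Equality does not hold at z = 1 (the coefficients have mixed signs, so the terms do not all align in phase there).

M_tri(1) = 9; |p(1)| = 5; equality at z=1: no.


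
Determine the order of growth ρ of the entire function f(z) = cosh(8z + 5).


cosh(w) is a linear combination of e^{iw} and e^{−iw} (or e^w, e^{−w} in the hyperbolic case), so |cosh(w)| ≤ e^{|w|}. With w = 8z + 5, |w| ≤ 8|z| + 5 = 8r + 5 on |z| = r, giving M(r) ≤ e^{8r + 5}, so ρ ≤ 1. On a suitable ray (z = it for sin/cos; z = t for sinh/cosh, t real → ∞), |cosh(8z + 5)| grows like e^{8|t|}/2, so ρ ≥ 1. Hence ρ = 1.
Therefore ρ = 1.

Order ρ = 1.


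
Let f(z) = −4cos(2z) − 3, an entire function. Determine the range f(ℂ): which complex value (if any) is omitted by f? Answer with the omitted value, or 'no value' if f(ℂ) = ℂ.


Little Picard bounds the complement of f(ℂ) to at most one point.
cos is entire and surjective onto ℂ: for every w ∈ ℂ, cos(ζ) = w has a solution ζ ∈ ℂ (e.g., via the complex inverse arccos). With ζ = 2z this gives z = ζ/(2). Then -4·cos(2z) takes every value in -4·ℂ = ℂ, and adding -3 is a bijection of ℂ. So f is surjective and omits no value. (Note: only on the real line is cos bounded by [−1, 1].)

Omitted value: no value.


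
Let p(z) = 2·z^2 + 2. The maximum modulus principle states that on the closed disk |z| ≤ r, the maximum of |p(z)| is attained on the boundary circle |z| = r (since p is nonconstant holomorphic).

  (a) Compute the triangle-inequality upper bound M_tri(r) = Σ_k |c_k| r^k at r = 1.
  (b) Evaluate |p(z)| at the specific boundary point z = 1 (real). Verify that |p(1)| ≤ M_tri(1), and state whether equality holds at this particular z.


Coefficients: c_0 = 2, c_1 = 0, c_2 = 2. Radius r = 1.
Part (a). Triangle bound: M_tri(r) = Σ_k |c_k| r^k
  = |2|·1^0 + |0|·1^1 + |2|·1^2
  = 2 + 0 + 2 = 4.
This bounds M(r) := max_{|z|=r} |p(z)| from above; equality holds iff all terms c_k z^k can be made to align in phase at a single z on |z|=r.
Part (b). At z = 1 (real, on the circle |z| = r):
  p(1) = (2)·1^0 + (0)·1^1 + (2)·1^2 = 4.
  |p(1)| = 4.
Since all nonzero coefficients share the same sign, |p(1)| = 4 = M_tri(1); the triangle bound is attained at z = 1, so in fact M(r) = 4.

M_tri(1) = 4; |p(1)| = 4; equality at z=1: yes.


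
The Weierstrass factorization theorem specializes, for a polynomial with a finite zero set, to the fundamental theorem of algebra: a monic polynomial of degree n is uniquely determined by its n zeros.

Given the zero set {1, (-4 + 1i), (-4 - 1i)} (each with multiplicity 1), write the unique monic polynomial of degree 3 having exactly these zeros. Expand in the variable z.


The polynomial is p(z) = ∏_{α ∈ S} (z − α), where S = {1, (-4 + 1i), (-4 - 1i)}.
Expanding the product yields: p(z) = z^3 + 7·z^2 + 9·z -17.
Note conjugate pairs combine to real quadratics: (z − (-4+1i))(z − (-4−1i)) = z² + 8z + 17.
The resulting polynomial has degree 3 and real coefficients as required.

p(z) = z^3 + 7·z^2 + 9·z -17.


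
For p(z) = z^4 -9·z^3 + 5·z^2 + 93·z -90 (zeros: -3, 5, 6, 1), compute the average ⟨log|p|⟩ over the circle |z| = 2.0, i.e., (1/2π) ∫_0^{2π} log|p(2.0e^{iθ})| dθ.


Zeros: -3, 1, 5, 6; r = 2.0.
Inside |z| < r: 1. Outside (|z| ≥ r): -3, 5, 6.
p(0) = -90, so log|p(0)| = log(90) = 4.4998.
Apply Jensen: I(r) = log|p(0)| + Σ_k log(r/|z_k|), summed over zeros inside |z| < r.
  log(r/|z_k|) for z_k = 1: log(2.0/1) = 0.6931
  Outside zeros (-3, 5, 6) contribute nothing to the Jensen sum.
Sum over inside zeros: 0.6931.
I(r) = log|p(0)| + (inside sum) = 4.4998 + 0.6931 = 5.1930.
Note: since some zeros are outside |z| ≤ r, the simplified n·log(r) form does NOT apply — only the inside zeros contribute.

I(r) ≈ 5.1930.


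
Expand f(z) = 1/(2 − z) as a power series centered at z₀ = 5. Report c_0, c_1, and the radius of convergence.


Let w = z − z₀, so z = z₀ + w.
Then 2 − z = 2 − (z₀ + w) = (2 − z₀) − w = -3 − w.
f(z) = 1/(-3 − w) = (1/(-3)) · 1/(1 − w/(-3)) = Σ_{n≥0} w^n / (-3)^(n+1).
So c_n = 1/(-3)^(n+1):
  c_0 = 1/(-3)^1 = -1/3.
  c_1 = 1/(-3)^2 = 1/9.
The series is valid for |w/d| < 1, i.e. |z − z₀| < |d|.
Radius of convergence: R = |2 − z₀| = |-3| = 3 (distance from z₀ to the singularity z = 2).

c_0 = -1/3, c_1 = 1/9; R = 3.


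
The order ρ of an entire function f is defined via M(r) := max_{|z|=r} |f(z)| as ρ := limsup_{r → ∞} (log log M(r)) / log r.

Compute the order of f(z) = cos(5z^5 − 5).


Write cos(w) = (e^{iw} ± e^{−iw})/(2 or 2i), so |cos(w)| ≤ e^{|w|}. With w = 5z^5 − 5, |w| ≤ 5r^5 + 5 on |z|=r, giving M(r) ≤ e^{5r^5 + 5} and ρ ≤ 5. For the lower bound, choose z on |z|=r with 5z^5 purely imaginary of modulus 5r^5; then |cos(5z^5 − 5)| grows like e^{5r^5}/2, so ρ ≥ 5. Hence ρ = 5.
Therefore ρ = 5.

Order ρ = 5.


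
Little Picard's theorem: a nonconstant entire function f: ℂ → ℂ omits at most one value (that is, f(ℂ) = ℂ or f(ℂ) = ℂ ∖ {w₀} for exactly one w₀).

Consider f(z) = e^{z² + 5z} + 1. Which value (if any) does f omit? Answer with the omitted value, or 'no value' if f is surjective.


Little Picard bounds the complement of f(ℂ) to at most one point.
The exponent g(z) = z² + 5z is a nonconstant polynomial, hence surjective onto ℂ. So e^{g(z)} takes every value in {e^w : w ∈ ℂ} = ℂ ∖ {0}. Adding 1 shifts the range to ℂ ∖ {1}. f omits exactly 1.

Omitted value: 1.


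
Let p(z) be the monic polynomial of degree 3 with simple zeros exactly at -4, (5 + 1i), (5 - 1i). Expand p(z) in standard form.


The polynomial is p(z) = ∏_{α ∈ S} (z − α), where S = {-4, (5 + 1i), (5 - 1i)}.
Expanding the product yields: p(z) = z^3 -6·z^2 -14·z + 104.
Note conjugate pairs combine to real quadratics: (z − (5+1i))(z − (5−1i)) = z² − 10z + 26.
The resulting polynomial has degree 3 and real coefficients as required.

p(z) = z^3 -6·z^2 -14·z + 104.


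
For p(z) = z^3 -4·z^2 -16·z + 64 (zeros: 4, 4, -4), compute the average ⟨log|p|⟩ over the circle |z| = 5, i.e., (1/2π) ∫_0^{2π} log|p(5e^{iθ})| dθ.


Zeros: -4, 4, 4; r = 5.
Inside |z| < r: -4, 4, 4. Outside (|z| ≥ r): ∅.
p(0) = 64, so log|p(0)| = log(64) = 4.1589.
Apply Jensen: I(r) = log|p(0)| + Σ_k log(r/|z_k|), summed over zeros inside |z| < r.
  log(r/|z_k|) for z_k = 4: log(5/4) = 0.2231
  log(r/|z_k|) for z_k = 4: log(5/4) = 0.2231
  log(r/|z_k|) for z_k = -4: log(5/4) = 0.2231
Sum over inside zeros: 0.6694.
I(r) = log|p(0)| + (inside sum) = 4.1589 + 0.6694 = 4.8283.
Closed form (all zeros inside, monic): I(r) = n·log(r) = 3·log(5) = 4.8283. ✓

I(r) ≈ 4.8283.


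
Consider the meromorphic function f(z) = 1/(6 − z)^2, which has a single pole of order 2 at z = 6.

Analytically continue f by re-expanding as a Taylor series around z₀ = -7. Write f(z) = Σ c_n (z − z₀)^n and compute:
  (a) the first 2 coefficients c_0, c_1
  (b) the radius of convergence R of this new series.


Let w = z − z₀, so z = z₀ + w.
Then 6 − z = 6 − (z₀ + w) = (6 − z₀) − w = 13 − w.
f(z) = 1/(13 − w)^2 = (1/(13)^2) · (1 − w/(13))^{−2}.
By the binomial series (1−u)^{−2} = Σ_{n≥0} C(n+1, 1) u^n for |u|<1, with u = w/(13):
  c_n = C(n+1, 1) / (13)^(n+2).
  c_0 = 1/(13)^2 = 1/169.
  c_1 = 2/(13)^3 = 2/2197.
The series is valid for |w/d| < 1, i.e. |z − z₀| < |d|.
Radius of convergence: R = |6 − z₀| = |13| = 13 (distance from z₀ to the singularity z = 6).

c_0 = 1/169, c_1 = 2/2197; R = 13.


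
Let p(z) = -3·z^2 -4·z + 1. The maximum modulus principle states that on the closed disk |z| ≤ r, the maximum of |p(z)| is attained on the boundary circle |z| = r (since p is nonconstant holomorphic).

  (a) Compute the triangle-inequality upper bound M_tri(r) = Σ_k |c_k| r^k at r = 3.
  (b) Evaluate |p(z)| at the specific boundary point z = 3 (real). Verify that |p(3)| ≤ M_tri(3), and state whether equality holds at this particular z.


Coefficients: c_0 = 1, c_1 = -4, c_2 = -3. Radius r = 3.
Part (a). Triangle bound: M_tri(r) = Σ_k |c_k| r^k
  = |1|·3^0 + |-4|·3^1 + |-3|·3^2
  = 1 + 12 + 27 = 40.
This bounds M(r) := max_{|z|=r} |p(z)| from above; equality holds iff all terms c_k z^k can be made to align in phase at a single z on |z|=r.
Part (b). At z = 3 (real, on the circle |z| = r):
  p(3) = (1)·3^0 + (-4)·3^1 + (-3)·3^2 = -38.
  |p(3)| = 38.
Check: |p(3)| = 38 ≤ 40 = M_tri(3). ✓ Equality does not hold at z = 3 (the coefficients have mixed signs, so the terms do not all align in phase there).

M_tri(3) = 40; |p(3)| = 38; equality at z=3: no.


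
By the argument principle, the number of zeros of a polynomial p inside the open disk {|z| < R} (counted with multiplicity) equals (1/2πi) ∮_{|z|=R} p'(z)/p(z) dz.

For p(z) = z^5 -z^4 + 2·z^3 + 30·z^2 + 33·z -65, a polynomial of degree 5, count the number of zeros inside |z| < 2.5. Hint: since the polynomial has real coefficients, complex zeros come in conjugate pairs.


The zeros of p are: 1, (2 + 3i), (2 - 3i), (-2 + 1i), (-2 - 1i).
Their magnitudes are: 1, 3.606, 3.606, 2.236, 2.236.
Zeros with |z| < R = 2.5: 1, (-2 + 1i), (-2 - 1i).
Count = 3.
By the argument principle, (1/2πi) ∮_{|z|=R} p'(z)/p(z) dz equals exactly this count.

Number of zeros inside |z| < 2.5: 3.


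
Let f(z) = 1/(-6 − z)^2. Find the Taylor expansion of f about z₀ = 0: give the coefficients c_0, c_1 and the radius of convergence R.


Let w = z − z₀, so z = z₀ + w.
Then -6 − z = -6 − (z₀ + w) = (-6 − z₀) − w = -6 − w.
f(z) = 1/(-6 − w)^2 = (1/(-6)^2) · (1 − w/(-6))^{−2}.
By the binomial series (1−u)^{−2} = Σ_{n≥0} C(n+1, 1) u^n for |u|<1, with u = w/(-6):
  c_n = C(n+1, 1) / (-6)^(n+2).
  c_0 = 1/(-6)^2 = 1/36.
  c_1 = 2/(-6)^3 = -1/108.
The series is valid for |w/d| < 1, i.e. |z − z₀| < |d|.
Radius of convergence: R = |-6 − z₀| = |-6| = 6 (distance from z₀ to the singularity z = -6).

c_0 = 1/36, c_1 = -1/108; R = 6.


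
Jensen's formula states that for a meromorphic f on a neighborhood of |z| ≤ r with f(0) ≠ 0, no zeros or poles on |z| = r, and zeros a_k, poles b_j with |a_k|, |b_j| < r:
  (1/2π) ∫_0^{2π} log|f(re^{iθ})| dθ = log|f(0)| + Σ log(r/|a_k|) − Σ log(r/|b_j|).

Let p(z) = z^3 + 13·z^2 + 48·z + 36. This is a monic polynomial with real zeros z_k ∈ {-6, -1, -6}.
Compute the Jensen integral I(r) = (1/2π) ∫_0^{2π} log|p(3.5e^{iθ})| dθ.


Zeros: -6, -6, -1; r = 3.5.
Inside |z| < r: -1. Outside (|z| ≥ r): -6, -6.
p(0) = 36, so log|p(0)| = log(36) = 3.5835.
Apply Jensen: I(r) = log|p(0)| + Σ_k log(r/|z_k|), summed over zeros inside |z| < r.
  log(r/|z_k|) for z_k = -1: log(3.5/1) = 1.2528
  Outside zeros (-6, -6) contribute nothing to the Jensen sum.
Sum over inside zeros: 1.2528.
I(r) = log|p(0)| + (inside sum) = 3.5835 + 1.2528 = 4.8363.
Note: since some zeros are outside |z| ≤ r, the simplified n·log(r) form does NOT apply — only the inside zeros contribute.

I(r) ≈ 4.8363.


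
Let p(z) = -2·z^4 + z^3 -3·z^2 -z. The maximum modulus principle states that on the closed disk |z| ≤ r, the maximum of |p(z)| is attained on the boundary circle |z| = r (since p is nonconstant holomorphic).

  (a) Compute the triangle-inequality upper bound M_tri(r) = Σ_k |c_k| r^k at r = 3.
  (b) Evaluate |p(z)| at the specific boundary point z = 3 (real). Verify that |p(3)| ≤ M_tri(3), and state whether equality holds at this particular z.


Coefficients: c_0 = 0, c_1 = -1, c_2 = -3, c_3 = 1, c_4 = -2. Radius r = 3.
Part (a). Triangle bound: M_tri(r) = Σ_k |c_k| r^k
  = |0|·3^0 + |-1|·3^1 + |-3|·3^2 + |1|·3^3 + |-2|·3^4
  = 0 + 3 + 27 + 27 + 162 = 219.
This bounds M(r) := max_{|z|=r} |p(z)| from above; equality holds iff all terms c_k z^k can be made to align in phase at a single z on |z|=r.
Part (b). At z = 3 (real, on the circle |z| = r):
  p(3) = (0)·3^0 + (-1)·3^1 + (-3)·3^2 + (1)·3^3 + (-2)·3^4 = -165.
  |p(3)| = 165.
Check: |p(3)| = 165 ≤ 219 = M_tri(3). ✓ Equality does not hold at z = 3 (the coefficients have mixed signs, so the terms do not all align in phase there).

M_tri(3) = 219; |p(3)| = 165; equality at z=3: no.


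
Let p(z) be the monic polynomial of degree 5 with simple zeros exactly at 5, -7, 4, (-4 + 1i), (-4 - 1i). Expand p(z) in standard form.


The polynomial is p(z) = ∏_{α ∈ S} (z − α), where S = {5, -7, 4, (-4 + 1i), (-4 - 1i)}.
Expanding the product yields: p(z) = z^5 + 6·z^4 -42·z^3 -238·z^2 + 389·z + 2380.
Note conjugate pairs combine to real quadratics: (z − (-4+1i))(z − (-4−1i)) = z² + 8z + 17.
The resulting polynomial has degree 5 and real coefficients as required.

p(z) = z^5 + 6·z^4 -42·z^3 -238·z^2 + 389·z + 2380.


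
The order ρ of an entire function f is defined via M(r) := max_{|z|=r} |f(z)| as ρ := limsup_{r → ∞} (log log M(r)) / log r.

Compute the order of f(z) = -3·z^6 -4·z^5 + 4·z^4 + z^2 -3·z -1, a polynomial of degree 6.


|f(z)| ≤ Σ|c_k|·r^k = O(r^6) as r → ∞. Polynomial growth is O(e^{r^ε}) for every ε > 0 (since r^6/e^{r^ε} → 0), so ρ ≤ ε for all ε > 0, i.e. ρ = 0. Every nonconstant polynomial has order 0.
Therefore ρ = 0.

Order ρ = 0.


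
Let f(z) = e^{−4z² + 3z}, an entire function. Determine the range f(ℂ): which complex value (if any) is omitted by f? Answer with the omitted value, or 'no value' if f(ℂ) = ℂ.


Little Picard bounds the complement of f(ℂ) to at most one point.
The exponent g(z) = −4z² + 3z is a nonconstant polynomial, hence surjective onto ℂ. So e^{g(z)} takes every value in {e^w : w ∈ ℂ} = ℂ ∖ {0}. Adding 0 shifts the range to ℂ ∖ {0}. f omits exactly 0.

Omitted value: 0.


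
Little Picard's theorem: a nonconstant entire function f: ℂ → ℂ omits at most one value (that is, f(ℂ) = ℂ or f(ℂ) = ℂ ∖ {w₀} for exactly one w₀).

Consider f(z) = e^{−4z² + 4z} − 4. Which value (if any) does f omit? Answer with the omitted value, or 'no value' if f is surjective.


Little Picard bounds the complement of f(ℂ) to at most one point.
The exponent g(z) = −4z² + 4z is a nonconstant polynomial, hence surjective onto ℂ. So e^{g(z)} takes every value in {e^w : w ∈ ℂ} = ℂ ∖ {0}. Adding -4 shifts the range to ℂ ∖ {-4}. f omits exactly -4.

Omitted value: -4.


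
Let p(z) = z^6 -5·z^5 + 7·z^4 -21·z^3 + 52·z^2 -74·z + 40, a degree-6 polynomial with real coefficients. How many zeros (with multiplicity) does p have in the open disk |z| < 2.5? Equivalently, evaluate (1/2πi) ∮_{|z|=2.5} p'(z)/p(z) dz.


The zeros of p are: 1, (-1 + 2i), (-1 - 2i), 4, (1 + 1i), (1 - 1i).
Their magnitudes are: 1, 2.236, 2.236, 4, 1.414, 1.414.
Zeros with |z| < R = 2.5: 1, (-1 + 2i), (-1 - 2i), (1 + 1i), (1 - 1i).
Count = 5.
By the argument principle, (1/2πi) ∮_{|z|=R} p'(z)/p(z) dz equals exactly this count.

Number of zeros inside |z| < 2.5: 5.


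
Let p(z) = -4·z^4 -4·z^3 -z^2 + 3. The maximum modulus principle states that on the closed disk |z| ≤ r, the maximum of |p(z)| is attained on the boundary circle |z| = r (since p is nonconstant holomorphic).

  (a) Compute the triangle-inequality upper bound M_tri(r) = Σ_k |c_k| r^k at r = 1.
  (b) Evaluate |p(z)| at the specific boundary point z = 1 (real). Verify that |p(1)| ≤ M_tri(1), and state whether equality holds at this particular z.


Coefficients: c_0 = 3, c_1 = 0, c_2 = -1, c_3 = -4, c_4 = -4. Radius r = 1.
Part (a). Triangle bound: M_tri(r) = Σ_k |c_k| r^k
  = |3|·1^0 + |0|·1^1 + |-1|·1^2 + |-4|·1^3 + |-4|·1^4
  = 3 + 0 + 1 + 4 + 4 = 12.
This bounds M(r) := max_{|z|=r} |p(z)| from above; equality holds iff all terms c_k z^k can be made to align in phase at a single z on |z|=r.
Part (b). At z = 1 (real, on the circle |z| = r):
  p(1) = (3)·1^0 + (0)·1^1 + (-1)·1^2 + (-4)·1^3 + (-4)·1^4 = -6.
  |p(1)| = 6.
Check: |p(1)| = 6 ≤ 12 = M_tri(1). ✓ Equality does not hold at z = 1 (the coefficients have mixed signs, so the terms do not all align in phase there).

M_tri(1) = 12; |p(1)| = 6; equality at z=1: no.


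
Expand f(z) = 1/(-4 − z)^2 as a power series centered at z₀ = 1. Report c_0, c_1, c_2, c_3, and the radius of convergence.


Let w = z − z₀, so z = z₀ + w.
Then -4 − z = -4 − (z₀ + w) = (-4 − z₀) − w = -5 − w.
f(z) = 1/(-5 − w)^2 = (1/(-5)^2) · (1 − w/(-5))^{−2}.
By the binomial series (1−u)^{−2} = Σ_{n≥0} C(n+1, 1) u^n for |u|<1, with u = w/(-5):
  c_n = C(n+1, 1) / (-5)^(n+2).
  c_0 = 1/(-5)^2 = 1/25.
  c_1 = 2/(-5)^3 = -2/125.
  c_2 = 3/(-5)^4 = 3/625.
  c_3 = 4/(-5)^5 = -4/3125.
The series is valid for |w/d| < 1, i.e. |z − z₀| < |d|.
Radius of convergence: R = |-4 − z₀| = |-5| = 5 (distance from z₀ to the singularity z = -4).

c_0 = 1/25, c_1 = -2/125, c_2 = 3/625, c_3 = -4/3125; R = 5.


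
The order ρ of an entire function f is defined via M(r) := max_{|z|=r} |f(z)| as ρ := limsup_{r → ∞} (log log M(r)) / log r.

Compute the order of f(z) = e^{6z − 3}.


|e^{6z − 3}| = e^{Re(6·z) + -3} ≤ e^{6|z|^1 + -3} = e^{6r^1 + -3} on |z| = r, so ρ ≤ 1. Choosing z on |z|=r so that 6·z is real positive (always possible by picking arg z appropriately) gives |f(z)| = e^{6r^1 + -3}, matching the bound. The additive constant -3 does not affect log log M(r) ~ 1·log r. Hence ρ = 1.
Therefore ρ = 1.

Order ρ = 1.


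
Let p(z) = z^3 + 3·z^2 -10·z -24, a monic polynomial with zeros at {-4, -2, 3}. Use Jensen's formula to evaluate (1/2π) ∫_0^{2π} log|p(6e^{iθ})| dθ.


Zeros: -4, -2, 3; r = 6.
Inside |z| < r: -4, -2, 3. Outside (|z| ≥ r): ∅.
p(0) = -24, so log|p(0)| = log(24) = 3.1781.
Apply Jensen: I(r) = log|p(0)| + Σ_k log(r/|z_k|), summed over zeros inside |z| < r.
  log(r/|z_k|) for z_k = -4: log(6/4) = 0.4055
  log(r/|z_k|) for z_k = -2: log(6/2) = 1.0986
  log(r/|z_k|) for z_k = 3: log(6/3) = 0.6931
Sum over inside zeros: 2.1972.
I(r) = log|p(0)| + (inside sum) = 3.1781 + 2.1972 = 5.3753.
Closed form (all zeros inside, monic): I(r) = n·log(r) = 3·log(6) = 5.3753. ✓

I(r) ≈ 5.3753.


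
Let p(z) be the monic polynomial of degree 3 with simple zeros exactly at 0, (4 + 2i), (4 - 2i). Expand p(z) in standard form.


The polynomial is p(z) = ∏_{α ∈ S} (z − α), where S = {0, (4 + 2i), (4 - 2i)}.
Expanding the product yields: p(z) = z^3 -8·z^2 + 20·z.
Note conjugate pairs combine to real quadratics: (z − (4+2i))(z − (4−2i)) = z² − 8z + 20.
The resulting polynomial has degree 3 and real coefficients as required.

p(z) = z^3 -8·z^2 + 20·z.


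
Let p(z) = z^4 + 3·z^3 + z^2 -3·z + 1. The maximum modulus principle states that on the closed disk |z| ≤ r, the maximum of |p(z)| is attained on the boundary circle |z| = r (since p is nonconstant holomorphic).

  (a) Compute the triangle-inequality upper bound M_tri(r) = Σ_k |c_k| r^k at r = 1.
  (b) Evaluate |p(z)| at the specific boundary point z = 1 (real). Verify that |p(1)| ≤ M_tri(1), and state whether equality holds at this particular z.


Coefficients: c_0 = 1, c_1 = -3, c_2 = 1, c_3 = 3, c_4 = 1. Radius r = 1.
Part (a). Triangle bound: M_tri(r) = Σ_k |c_k| r^k
  = |1|·1^0 + |-3|·1^1 + |1|·1^2 + |3|·1^3 + |1|·1^4
  = 1 + 3 + 1 + 3 + 1 = 9.
This bounds M(r) := max_{|z|=r} |p(z)| from above; equality holds iff all terms c_k z^k can be made to align in phase at a single z on |z|=r.
Part (b). At z = 1 (real, on the circle |z| = r):
  p(1) = (1)·1^0 + (-3)·1^1 + (1)·1^2 + (3)·1^3 + (1)·1^4 = 3.
  |p(1)| = 3.
Check: |p(1)| = 3 ≤ 9 = M_tri(1). ✓ Equality does not hold at z = 1 (the coefficients have mixed signs, so the terms do not all align in phase there).

M_tri(1) = 9; |p(1)| = 3; equality at z=1: no.


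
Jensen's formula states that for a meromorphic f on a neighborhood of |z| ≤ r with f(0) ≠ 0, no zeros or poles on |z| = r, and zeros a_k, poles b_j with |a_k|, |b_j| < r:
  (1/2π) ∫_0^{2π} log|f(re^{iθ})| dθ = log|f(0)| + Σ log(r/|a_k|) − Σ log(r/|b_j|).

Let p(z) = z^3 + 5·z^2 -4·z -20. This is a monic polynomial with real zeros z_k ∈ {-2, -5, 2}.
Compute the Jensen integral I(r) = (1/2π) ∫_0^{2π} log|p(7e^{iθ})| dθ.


Zeros: -5, -2, 2; r = 7.
Inside |z| < r: -5, -2, 2. Outside (|z| ≥ r): ∅.
p(0) = -20, so log|p(0)| = log(20) = 2.9957.
Apply Jensen: I(r) = log|p(0)| + Σ_k log(r/|z_k|), summed over zeros inside |z| < r.
  log(r/|z_k|) for z_k = -2: log(7/2) = 1.2528
  log(r/|z_k|) for z_k = -5: log(7/5) = 0.3365
  log(r/|z_k|) for z_k = 2: log(7/2) = 1.2528
Sum over inside zeros: 2.8420.
I(r) = log|p(0)| + (inside sum) = 2.9957 + 2.8420 = 5.8377.
Closed form (all zeros inside, monic): I(r) = n·log(r) = 3·log(7) = 5.8377. ✓

I(r) ≈ 5.8377.


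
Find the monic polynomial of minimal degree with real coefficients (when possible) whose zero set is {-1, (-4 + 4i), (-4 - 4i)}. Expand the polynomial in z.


The polynomial is p(z) = ∏_{α ∈ S} (z − α), where S = {-1, (-4 + 4i), (-4 - 4i)}.
Expanding the product yields: p(z) = z^3 + 9·z^2 + 40·z + 32.
Note conjugate pairs combine to real quadratics: (z − (-4+4i))(z − (-4−4i)) = z² + 8z + 32.
The resulting polynomial has degree 3 and real coefficients as required.

p(z) = z^3 + 9·z^2 + 40·z + 32.


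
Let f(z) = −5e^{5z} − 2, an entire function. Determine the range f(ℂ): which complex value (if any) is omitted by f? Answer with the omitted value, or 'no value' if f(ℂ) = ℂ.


Little Picard bounds the complement of f(ℂ) to at most one point.
e^{5z} is never zero on ℂ, so -5·e^{5z} takes every value in ℂ ∖ {0}. Adding -2 shifts the range to ℂ ∖ {-2}. Thus f omits exactly the value -2.

Omitted value: -2.


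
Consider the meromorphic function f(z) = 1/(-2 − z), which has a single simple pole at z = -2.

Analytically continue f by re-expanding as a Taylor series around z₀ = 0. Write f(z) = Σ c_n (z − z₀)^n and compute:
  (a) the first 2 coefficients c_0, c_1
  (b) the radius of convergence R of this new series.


Let w = z − z₀, so z = z₀ + w.
Then -2 − z = -2 − (z₀ + w) = (-2 − z₀) − w = -2 − w.
f(z) = 1/(-2 − w) = (1/(-2)) · 1/(1 − w/(-2)) = Σ_{n≥0} w^n / (-2)^(n+1).
So c_n = 1/(-2)^(n+1):
  c_0 = 1/(-2)^1 = -1/2.
  c_1 = 1/(-2)^2 = 1/4.
The series is valid for |w/d| < 1, i.e. |z − z₀| < |d|.
Radius of convergence: R = |-2 − z₀| = |-2| = 2 (distance from z₀ to the singularity z = -2).

c_0 = -1/2, c_1 = 1/4; R = 2.
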